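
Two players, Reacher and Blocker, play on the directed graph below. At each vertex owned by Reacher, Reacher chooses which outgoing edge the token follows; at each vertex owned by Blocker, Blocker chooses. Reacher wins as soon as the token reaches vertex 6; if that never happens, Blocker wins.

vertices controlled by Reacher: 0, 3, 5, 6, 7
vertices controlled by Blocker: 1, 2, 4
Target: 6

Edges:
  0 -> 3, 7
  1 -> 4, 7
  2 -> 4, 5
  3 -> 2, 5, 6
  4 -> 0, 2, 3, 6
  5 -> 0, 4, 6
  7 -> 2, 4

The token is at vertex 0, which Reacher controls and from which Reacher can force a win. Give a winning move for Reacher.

A0 = {6}
A1: add {3, 5} — 3 (Reacher) has 3→6; 5 (Reacher) has 5→6.
A2: add {0} — 0 (Reacher) has 0→3.
A3 = A2; e.g. 1 (Blocker) can still go to 4. Fixed point.
From 0, successor 3 is in the attractor (rank 1); the other successor 7 is not.

3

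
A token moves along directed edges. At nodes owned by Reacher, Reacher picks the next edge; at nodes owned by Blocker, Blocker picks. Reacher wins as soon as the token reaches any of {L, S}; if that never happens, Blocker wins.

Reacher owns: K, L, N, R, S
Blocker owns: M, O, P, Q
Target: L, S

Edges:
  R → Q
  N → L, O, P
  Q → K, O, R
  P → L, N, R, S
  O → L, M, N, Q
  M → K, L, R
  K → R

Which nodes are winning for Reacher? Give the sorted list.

L, N, S

A0 = {L, S}
A1: add {N} — N (Reacher) has N→L.
A2 = A1; e.g. K (Reacher) has no edge into A1. Fixed point.
Reacher's winning region = {L, N, S}.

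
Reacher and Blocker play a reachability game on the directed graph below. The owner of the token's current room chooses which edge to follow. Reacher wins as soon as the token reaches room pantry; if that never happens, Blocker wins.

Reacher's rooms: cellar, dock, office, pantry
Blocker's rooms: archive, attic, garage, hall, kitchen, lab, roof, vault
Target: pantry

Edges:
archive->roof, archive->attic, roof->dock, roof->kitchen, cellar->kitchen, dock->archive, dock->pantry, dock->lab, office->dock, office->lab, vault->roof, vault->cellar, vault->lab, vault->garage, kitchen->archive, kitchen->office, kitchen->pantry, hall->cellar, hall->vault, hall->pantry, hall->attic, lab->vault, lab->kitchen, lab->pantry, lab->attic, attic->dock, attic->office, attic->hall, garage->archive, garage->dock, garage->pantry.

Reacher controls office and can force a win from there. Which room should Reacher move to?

A0 = {pantry}
A1: add {dock} — dock (Reacher) has dock→pantry.
A2: add {office} — office (Reacher) has office→dock.
A3 = A2; e.g. archive (Blocker) can still go to roof. Fixed point.
From office, successor dock is in the attractor (rank 1); the other successor lab is not.

dock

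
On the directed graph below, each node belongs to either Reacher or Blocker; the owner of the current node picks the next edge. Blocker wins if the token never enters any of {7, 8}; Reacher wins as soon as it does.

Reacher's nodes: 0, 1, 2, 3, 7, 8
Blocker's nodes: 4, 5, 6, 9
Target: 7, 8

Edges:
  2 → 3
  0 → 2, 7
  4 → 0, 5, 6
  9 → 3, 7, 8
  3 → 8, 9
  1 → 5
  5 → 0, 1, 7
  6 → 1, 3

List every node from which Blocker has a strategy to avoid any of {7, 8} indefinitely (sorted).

1, 4, 5, 6

A0 = {7, 8}
A1: add {0, 3} — 0 (Reacher) has 0→7; 3 (Reacher) has 3→8.
A2: add {2, 9} — 2 (Reacher) has 2→3; 9 (Blocker): all of {3, 7, 8} already in.
A3 = A2; e.g. 1 (Reacher) has no edge into A2. Fixed point.
Reacher's attractor = {0, 2, 3, 7, 8, 9}; Blocker avoids the target exactly from the complement.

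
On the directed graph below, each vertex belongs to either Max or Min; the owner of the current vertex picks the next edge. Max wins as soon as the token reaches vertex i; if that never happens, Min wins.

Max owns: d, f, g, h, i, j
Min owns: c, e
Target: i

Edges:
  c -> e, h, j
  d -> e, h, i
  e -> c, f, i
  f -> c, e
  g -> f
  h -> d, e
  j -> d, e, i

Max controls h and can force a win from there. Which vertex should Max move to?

d

A0 = {i}
A1: add {d, j} — d (Max) has d→i; j (Max) has j→i.
A2: add {h} — h (Max) has h→d.
A3 = A2; e.g. c (Min) can still go to e. Fixed point.
From h, successor d is in the attractor (rank 1); the other successor e is not.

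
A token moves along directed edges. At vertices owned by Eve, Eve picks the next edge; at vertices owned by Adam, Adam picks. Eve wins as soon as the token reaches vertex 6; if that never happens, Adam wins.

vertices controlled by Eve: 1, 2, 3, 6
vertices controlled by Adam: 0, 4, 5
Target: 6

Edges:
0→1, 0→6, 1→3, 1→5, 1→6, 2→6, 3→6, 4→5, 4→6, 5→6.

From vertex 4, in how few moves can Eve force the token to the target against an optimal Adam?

2

A0 = {6}
A1: add {1, 2, 3, 5} — 1 (Eve) has 1→6; 2 (Eve) has 2→6; 3 (Eve) has 3→6; 5 (Adam): all of {6} already in.
A2: add {0, 4} — 0 (Adam): all of {1, 6} already in; 4 (Adam): all of {5, 6} already in.
A2 = all vertices. Fixed point.
4 enters the attractor at level 2, so Eve can force the target in 2 moves from there.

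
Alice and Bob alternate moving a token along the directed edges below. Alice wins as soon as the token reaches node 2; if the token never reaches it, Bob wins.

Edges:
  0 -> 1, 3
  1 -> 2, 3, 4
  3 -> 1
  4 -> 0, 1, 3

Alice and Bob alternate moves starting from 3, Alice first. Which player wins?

Bob

Track states (vertex, player-to-move).
A0 = {(2,Alice), (2,Bob)}
A1: add {(1,Alice)}.
A2: add {(3,Bob)}.
A3: add {(0,Alice), (4,Alice)}.
A4 = A3; e.g. (0,Bob) stays out. (3,Alice) never enters ⇒ Bob avoids the target.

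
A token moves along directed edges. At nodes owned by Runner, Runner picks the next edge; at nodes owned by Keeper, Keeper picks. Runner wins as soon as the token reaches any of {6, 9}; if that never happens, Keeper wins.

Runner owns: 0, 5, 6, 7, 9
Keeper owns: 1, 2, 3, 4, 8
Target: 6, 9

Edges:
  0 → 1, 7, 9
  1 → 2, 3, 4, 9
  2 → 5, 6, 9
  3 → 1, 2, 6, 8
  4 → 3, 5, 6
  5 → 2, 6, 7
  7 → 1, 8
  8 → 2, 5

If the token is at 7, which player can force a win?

A0 = {6, 9}
A1: add {0, 5} — 0 (Runner) has 0→9; 5 (Runner) has 5→6.
A2: add {2} — 2 (Keeper): all of {5, 6, 9} already in.
A3: add {8} — 8 (Keeper): all of {2, 5} already in.
A4: add {7} — 7 (Runner) has 7→8.
A5 = A4; e.g. 1 (Keeper) can still go to 3. Fixed point.
7 ∈ A4, so Runner can force the target.

Runner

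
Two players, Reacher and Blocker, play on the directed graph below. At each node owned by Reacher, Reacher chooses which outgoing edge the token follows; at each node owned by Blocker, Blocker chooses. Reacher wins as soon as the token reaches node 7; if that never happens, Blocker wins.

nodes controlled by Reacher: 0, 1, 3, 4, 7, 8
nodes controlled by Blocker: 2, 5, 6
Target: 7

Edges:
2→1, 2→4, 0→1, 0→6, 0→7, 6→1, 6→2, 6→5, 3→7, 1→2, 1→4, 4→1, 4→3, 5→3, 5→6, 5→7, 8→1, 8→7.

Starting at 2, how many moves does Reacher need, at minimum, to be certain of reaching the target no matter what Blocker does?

4

A0 = {7}
A1: add {0, 3, 8} — 0 (Reacher) has 0→7; 3 (Reacher) has 3→7; 8 (Reacher) has 8→7.
A2: add {4} — 4 (Reacher) has 4→3.
A3: add {1} — 1 (Reacher) has 1→4.
A4: add {2} — 2 (Blocker): all of {1, 4} already in.
A5 = A4; e.g. 5 (Blocker) can still go to 6. Fixed point.
2 enters the attractor at level 4, so Reacher can force the target in 4 moves from there.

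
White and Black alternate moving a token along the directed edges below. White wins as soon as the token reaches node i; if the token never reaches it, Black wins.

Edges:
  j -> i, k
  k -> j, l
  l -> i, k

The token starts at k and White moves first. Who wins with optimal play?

Black

Track states (vertex, player-to-move).
A0 = {(i,White), (i,Black)}
A1: add {(j,White), (l,White)}.
A2: add {(k,Black)}.
A3 = A2; e.g. (j,Black) stays out. (k,White) never enters ⇒ Black avoids the target.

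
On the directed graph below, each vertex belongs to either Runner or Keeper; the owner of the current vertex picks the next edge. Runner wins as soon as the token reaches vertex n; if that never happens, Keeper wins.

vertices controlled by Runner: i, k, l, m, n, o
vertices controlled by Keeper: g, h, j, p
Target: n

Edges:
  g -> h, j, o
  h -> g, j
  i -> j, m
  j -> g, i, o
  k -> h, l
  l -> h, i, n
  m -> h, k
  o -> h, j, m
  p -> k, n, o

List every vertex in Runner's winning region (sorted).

A0 = {n}
A1: add {l} — l (Runner) has l→n.
A2: add {k} — k (Runner) has k→l.
A3: add {m} — m (Runner) has m→k.
A4: add {i, o} — i (Runner) has i→m; o (Runner) has o→m.
A5: add {p} — p (Keeper): all of {k, n, o} already in.
A6 = A5; e.g. g (Keeper) can still go to h. Fixed point.
Runner's winning region = {i, k, l, m, n, o, p}.

i, k, l, m, n, o, p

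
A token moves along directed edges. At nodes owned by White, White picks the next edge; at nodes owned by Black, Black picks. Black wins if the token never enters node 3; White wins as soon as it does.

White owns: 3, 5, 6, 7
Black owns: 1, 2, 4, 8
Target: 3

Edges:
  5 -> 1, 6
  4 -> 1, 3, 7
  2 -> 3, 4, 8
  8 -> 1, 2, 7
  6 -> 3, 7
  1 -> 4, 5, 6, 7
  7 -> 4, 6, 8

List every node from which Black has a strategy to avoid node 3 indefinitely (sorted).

A0 = {3}
A1: add {6} — 6 (White) has 6→3.
A2: add {5, 7} — 5 (White) has 5→6; 7 (White) has 7→6.
A3 = A2; e.g. 1 (Black) can still go to 4. Fixed point.
White's attractor = {3, 5, 6, 7}; Black avoids the target exactly from the complement.

1, 2, 4, 8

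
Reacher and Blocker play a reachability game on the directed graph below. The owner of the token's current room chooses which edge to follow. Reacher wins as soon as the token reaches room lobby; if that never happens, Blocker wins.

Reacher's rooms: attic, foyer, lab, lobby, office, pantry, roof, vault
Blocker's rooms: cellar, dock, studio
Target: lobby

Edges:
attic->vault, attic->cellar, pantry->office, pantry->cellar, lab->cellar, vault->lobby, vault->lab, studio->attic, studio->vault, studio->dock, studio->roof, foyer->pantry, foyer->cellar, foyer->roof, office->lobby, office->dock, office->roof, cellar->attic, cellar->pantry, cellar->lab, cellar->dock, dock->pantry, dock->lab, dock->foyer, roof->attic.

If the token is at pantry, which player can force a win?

Reacher

A0 = {lobby}
A1: add {office, vault} — vault (Reacher) has vault→lobby; office (Reacher) has office→lobby.
A2: add {attic, pantry} — attic (Reacher) has attic→vault; pantry (Reacher) has pantry→office.
pantry ∈ A2, so Reacher can force the target.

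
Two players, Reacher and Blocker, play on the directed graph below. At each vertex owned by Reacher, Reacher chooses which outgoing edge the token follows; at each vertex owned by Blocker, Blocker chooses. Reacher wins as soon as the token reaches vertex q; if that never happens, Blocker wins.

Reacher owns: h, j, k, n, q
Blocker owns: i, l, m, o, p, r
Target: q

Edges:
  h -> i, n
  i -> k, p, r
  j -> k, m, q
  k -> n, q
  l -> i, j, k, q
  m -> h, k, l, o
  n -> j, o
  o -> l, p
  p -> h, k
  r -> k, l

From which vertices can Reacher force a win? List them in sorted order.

A0 = {q}
A1: add {j, k} — j (Reacher) has j→q; k (Reacher) has k→q.
A2: add {n} — n (Reacher) has n→j.
A3: add {h} — h (Reacher) has h→n.
A4: add {p} — p (Blocker): all of {h, k} already in.
A5 = A4; e.g. i (Blocker) can still go to r. Fixed point.
Reacher's winning region = {h, j, k, n, p, q}.

h, j, k, n, p, q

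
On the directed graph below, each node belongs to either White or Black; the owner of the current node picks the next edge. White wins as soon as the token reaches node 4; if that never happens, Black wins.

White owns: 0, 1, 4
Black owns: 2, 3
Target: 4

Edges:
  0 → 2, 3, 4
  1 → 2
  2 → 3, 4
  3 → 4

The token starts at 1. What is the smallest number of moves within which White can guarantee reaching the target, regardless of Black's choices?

A0 = {4}
A1: add {0, 3} — 0 (White) has 0→4; 3 (Black): all of {4} already in.
A2: add {2} — 2 (Black): all of {3, 4} already in.
A3: add {1} — 1 (White) has 1→2.
A3 = all vertices. Fixed point.
1 enters the attractor at level 3, so White can force the target in 3 moves from there.

3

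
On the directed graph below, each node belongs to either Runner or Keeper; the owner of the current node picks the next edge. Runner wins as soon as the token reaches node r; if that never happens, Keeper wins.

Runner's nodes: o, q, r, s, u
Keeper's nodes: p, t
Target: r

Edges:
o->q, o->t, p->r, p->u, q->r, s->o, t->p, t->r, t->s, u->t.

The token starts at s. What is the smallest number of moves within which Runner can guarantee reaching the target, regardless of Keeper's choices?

A0 = {r}
A1: add {q} — q (Runner) has q→r.
A2: add {o} — o (Runner) has o→q.
A3: add {s} — s (Runner) has s→o.
A4 = A3; e.g. p (Keeper) can still go to u. Fixed point.
s enters the attractor at level 3, so Runner can force the target in 3 moves from there.

3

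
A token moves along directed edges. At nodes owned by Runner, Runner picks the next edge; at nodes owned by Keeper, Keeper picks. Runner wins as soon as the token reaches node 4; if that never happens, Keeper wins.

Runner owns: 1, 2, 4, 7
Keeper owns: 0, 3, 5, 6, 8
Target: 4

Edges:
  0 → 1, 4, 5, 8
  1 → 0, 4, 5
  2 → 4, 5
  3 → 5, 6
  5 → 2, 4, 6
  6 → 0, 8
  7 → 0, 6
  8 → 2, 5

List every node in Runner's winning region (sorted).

A0 = {4}
A1: add {1, 2} — 1 (Runner) has 1→4; 2 (Runner) has 2→4.
A2 = A1; e.g. 0 (Keeper) can still go to 5. Fixed point.
Runner's winning region = {1, 2, 4}.

1, 2, 4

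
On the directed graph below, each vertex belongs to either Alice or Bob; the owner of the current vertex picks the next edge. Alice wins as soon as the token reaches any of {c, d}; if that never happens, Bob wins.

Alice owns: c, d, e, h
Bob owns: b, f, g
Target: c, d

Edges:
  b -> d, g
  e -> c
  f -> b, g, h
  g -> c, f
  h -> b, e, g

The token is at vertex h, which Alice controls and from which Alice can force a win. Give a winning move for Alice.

e

A0 = {c, d}
A1: add {e} — e (Alice) has e→c.
A2: add {h} — h (Alice) has h→e.
A3 = A2; e.g. b (Bob) can still go to g. Fixed point.
From h, successor e is in the attractor (rank 1); the other successors b, g are not.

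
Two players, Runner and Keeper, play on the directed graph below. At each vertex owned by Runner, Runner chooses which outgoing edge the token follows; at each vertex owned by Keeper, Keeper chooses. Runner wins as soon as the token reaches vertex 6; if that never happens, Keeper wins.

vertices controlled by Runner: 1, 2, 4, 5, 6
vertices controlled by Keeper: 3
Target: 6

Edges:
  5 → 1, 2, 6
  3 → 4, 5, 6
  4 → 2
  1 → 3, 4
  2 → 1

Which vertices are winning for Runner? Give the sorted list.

A0 = {6}
A1: add {5} — 5 (Runner) has 5→6.
A2 = A1; e.g. 1 (Runner) has no edge into A1. Fixed point.
Runner's winning region = {5, 6}.

5, 6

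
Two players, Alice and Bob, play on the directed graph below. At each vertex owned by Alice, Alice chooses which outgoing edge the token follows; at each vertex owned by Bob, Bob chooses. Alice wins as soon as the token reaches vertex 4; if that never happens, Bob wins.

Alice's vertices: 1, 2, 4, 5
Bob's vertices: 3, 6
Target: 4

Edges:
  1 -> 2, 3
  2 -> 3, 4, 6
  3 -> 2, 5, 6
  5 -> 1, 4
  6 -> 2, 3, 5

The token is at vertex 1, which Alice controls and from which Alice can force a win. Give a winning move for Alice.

2

A0 = {4}
A1: add {2, 5} — 2 (Alice) has 2→4; 5 (Alice) has 5→4.
A2: add {1} — 1 (Alice) has 1→2.
A3 = A2; e.g. 3 (Bob) can still go to 6. Fixed point.
From 1, successor 2 is in the attractor (rank 1); the other successor 3 is not.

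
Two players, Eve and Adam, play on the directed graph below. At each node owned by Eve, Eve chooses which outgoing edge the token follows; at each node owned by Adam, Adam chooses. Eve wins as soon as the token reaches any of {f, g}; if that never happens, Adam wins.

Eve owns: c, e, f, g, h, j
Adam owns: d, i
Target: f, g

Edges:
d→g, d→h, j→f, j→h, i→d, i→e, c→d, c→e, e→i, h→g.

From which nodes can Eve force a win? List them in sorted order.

c, d, f, g, h, j

A0 = {f, g}
A1: add {h, j} — h (Eve) has h→g; j (Eve) has j→f.
A2: add {d} — d (Adam): all of {g, h} already in.
A3: add {c} — c (Eve) has c→d.
A4 = A3; e.g. e (Eve) has no edge into A3. Fixed point.
Eve's winning region = {c, d, f, g, h, j}.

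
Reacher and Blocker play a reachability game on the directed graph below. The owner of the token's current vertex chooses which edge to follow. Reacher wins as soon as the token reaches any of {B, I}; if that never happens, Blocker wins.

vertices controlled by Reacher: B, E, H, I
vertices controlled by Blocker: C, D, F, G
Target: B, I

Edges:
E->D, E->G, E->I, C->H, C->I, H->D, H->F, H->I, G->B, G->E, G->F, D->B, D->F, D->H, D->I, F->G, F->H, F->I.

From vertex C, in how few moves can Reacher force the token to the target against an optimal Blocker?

A0 = {B, I}
A1: add {E, H} — E (Reacher) has E→I; H (Reacher) has H→I.
A2: add {C} — C (Blocker): all of {H, I} already in.
A3 = A2; e.g. D (Blocker) can still go to F. Fixed point.
C enters the attractor at level 2, so Reacher can force the target in 2 moves from there.

2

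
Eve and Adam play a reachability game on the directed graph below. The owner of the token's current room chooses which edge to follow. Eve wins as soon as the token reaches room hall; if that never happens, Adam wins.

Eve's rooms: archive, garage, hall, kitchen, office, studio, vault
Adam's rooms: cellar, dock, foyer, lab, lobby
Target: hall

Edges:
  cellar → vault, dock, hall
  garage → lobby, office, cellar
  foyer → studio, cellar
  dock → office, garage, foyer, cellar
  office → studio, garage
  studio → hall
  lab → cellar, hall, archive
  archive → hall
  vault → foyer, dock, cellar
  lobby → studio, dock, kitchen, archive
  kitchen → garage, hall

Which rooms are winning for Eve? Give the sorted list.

archive, garage, hall, kitchen, office, studio

A0 = {hall}
A1: add {archive, kitchen, studio} — studio (Eve) has studio→hall; kitchen (Eve) has kitchen→hall; archive (Eve) has archive→hall.
A2: add {office} — office (Eve) has office→studio.
A3: add {garage} — garage (Eve) has garage→office.
A4 = A3; e.g. lobby (Adam) can still go to dock. Fixed point.
Eve's winning region = {archive, garage, hall, kitchen, office, studio}.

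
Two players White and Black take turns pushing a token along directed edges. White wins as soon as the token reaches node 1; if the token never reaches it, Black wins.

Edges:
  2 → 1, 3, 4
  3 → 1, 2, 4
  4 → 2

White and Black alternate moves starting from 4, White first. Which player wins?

Black

Track states (vertex, player-to-move).
A0 = {(1,White), (1,Black)}
A1: add {(2,White), (3,White)}.
A2: add {(4,Black)}.
A3 = A2; e.g. (2,Black) stays out. (4,White) never enters ⇒ Black avoids the target.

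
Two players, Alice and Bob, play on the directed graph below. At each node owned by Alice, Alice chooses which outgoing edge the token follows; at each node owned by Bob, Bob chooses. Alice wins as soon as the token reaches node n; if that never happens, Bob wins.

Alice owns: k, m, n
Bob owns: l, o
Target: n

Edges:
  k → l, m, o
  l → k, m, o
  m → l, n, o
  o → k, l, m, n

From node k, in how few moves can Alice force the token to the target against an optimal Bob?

A0 = {n}
A1: add {m} — m (Alice) has m→n.
A2: add {k} — k (Alice) has k→m.
A3 = A2; e.g. l (Bob) can still go to o. Fixed point.
k enters the attractor at level 2, so Alice can force the target in 2 moves from there.

2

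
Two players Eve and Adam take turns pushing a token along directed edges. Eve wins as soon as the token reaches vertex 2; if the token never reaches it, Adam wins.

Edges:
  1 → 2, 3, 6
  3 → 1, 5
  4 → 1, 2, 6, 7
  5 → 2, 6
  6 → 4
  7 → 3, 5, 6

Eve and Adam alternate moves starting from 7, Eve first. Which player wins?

Eve

Track states (vertex, player-to-move).
A0 = {(2,Eve), (2,Adam)}
A1: add {(1,Eve), (4,Eve), (5,Eve)}.
A2: add {(3,Adam), (6,Adam)}.
A3: add {(7,Eve)}.
(7,Eve) ∈ A3 ⇒ Eve forces the target.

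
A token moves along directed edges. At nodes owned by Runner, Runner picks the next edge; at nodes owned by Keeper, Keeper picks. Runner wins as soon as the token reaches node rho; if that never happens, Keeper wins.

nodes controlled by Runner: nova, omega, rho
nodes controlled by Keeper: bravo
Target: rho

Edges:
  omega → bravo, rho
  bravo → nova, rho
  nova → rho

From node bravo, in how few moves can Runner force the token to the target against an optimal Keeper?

2

A0 = {rho}
A1: add {nova, omega} — omega (Runner) has omega→rho; nova (Runner) has nova→rho.
A2: add {bravo} — bravo (Keeper): all of {nova, rho} already in.
A2 = all vertices. Fixed point.
bravo enters the attractor at level 2, so Runner can force the target in 2 moves from there.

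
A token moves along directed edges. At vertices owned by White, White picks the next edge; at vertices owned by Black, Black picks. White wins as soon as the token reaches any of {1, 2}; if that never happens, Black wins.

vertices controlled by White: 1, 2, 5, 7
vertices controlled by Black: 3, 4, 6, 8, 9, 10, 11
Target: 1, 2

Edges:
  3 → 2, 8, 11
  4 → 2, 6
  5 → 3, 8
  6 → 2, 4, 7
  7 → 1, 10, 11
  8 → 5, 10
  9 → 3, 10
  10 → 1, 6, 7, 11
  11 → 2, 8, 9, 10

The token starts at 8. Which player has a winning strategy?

Black

A0 = {1, 2}
A1: add {7} — 7 (White) has 7→1.
A2 = A1; e.g. 3 (Black) can still go to 8. Fixed point.
8 never enters the attractor, so Black can avoid the target forever.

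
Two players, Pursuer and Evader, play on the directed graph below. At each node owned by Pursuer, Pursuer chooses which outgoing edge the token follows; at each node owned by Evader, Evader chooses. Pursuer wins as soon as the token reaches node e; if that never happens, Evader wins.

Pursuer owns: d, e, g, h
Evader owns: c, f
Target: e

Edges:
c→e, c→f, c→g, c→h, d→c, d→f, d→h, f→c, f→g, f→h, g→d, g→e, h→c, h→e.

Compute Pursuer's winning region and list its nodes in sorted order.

d, e, g, h

A0 = {e}
A1: add {g, h} — g (Pursuer) has g→e; h (Pursuer) has h→e.
A2: add {d} — d (Pursuer) has d→h.
A3 = A2; e.g. c (Evader) can still go to f. Fixed point.
Pursuer's winning region = {d, e, g, h}.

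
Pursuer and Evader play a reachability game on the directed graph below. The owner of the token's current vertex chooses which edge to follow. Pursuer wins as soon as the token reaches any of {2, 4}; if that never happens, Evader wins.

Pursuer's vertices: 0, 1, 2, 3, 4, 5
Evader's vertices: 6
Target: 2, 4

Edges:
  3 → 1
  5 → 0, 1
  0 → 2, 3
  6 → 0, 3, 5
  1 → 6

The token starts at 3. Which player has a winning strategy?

Evader

A0 = {2, 4}
A1: add {0} — 0 (Pursuer) has 0→2.
A2: add {5} — 5 (Pursuer) has 5→0.
A3 = A2; e.g. 1 (Pursuer) has no edge into A2. Fixed point.
3 never enters the attractor, so Evader can avoid the target forever.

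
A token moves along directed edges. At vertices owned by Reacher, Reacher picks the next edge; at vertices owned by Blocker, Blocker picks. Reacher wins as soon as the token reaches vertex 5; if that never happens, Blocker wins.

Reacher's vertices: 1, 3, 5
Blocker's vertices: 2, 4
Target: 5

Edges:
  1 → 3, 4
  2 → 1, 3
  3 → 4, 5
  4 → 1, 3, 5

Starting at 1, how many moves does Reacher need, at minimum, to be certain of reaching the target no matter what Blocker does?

2

A0 = {5}
A1: add {3} — 3 (Reacher) has 3→5.
A2: add {1} — 1 (Reacher) has 1→3.
1 enters the attractor at level 2, so Reacher can force the target in 2 moves from there.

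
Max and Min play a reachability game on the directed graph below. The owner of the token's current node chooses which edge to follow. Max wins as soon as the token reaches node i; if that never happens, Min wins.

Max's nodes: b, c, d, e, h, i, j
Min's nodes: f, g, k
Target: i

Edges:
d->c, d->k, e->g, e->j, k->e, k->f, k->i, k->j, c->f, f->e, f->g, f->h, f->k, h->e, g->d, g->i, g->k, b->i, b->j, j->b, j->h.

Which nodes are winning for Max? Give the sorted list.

A0 = {i}
A1: add {b} — b (Max) has b→i.
A2: add {j} — j (Max) has j→b.
A3: add {e} — e (Max) has e→j.
A4: add {h} — h (Max) has h→e.
A5 = A4; e.g. c (Max) has no edge into A4. Fixed point.
Max's winning region = {b, e, h, i, j}.

b, e, h, i, j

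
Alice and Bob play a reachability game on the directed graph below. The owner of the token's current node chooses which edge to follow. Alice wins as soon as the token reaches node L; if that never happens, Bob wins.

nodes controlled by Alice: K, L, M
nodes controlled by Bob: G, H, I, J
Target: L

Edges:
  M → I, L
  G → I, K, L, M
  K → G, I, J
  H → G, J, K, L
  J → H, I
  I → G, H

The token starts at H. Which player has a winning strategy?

A0 = {L}
A1: add {M} — M (Alice) has M→L.
A2 = A1; e.g. G (Bob) can still go to I. Fixed point.
H never enters the attractor, so Bob can avoid the target forever.

Bob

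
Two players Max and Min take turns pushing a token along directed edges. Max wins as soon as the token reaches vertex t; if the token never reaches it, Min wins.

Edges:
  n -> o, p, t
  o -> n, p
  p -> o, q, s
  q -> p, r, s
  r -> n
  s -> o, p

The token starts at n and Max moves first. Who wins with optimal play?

Max

Track states (vertex, player-to-move).
A0 = {(t,Max), (t,Min)}
A1: add {(n,Max)}.
(n,Max) ∈ A1 ⇒ Max forces the target.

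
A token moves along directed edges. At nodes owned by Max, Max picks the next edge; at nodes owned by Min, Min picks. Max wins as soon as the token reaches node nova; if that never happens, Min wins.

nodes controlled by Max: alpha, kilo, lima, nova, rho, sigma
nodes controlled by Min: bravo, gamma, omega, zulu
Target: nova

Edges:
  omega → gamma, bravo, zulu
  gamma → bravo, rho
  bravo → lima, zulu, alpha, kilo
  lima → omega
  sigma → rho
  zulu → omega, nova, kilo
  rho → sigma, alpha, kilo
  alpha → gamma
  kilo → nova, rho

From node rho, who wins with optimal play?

A0 = {nova}
A1: add {kilo} — kilo (Max) has kilo→nova.
A2: add {rho} — rho (Max) has rho→kilo.
rho ∈ A2, so Max can force the target.

Max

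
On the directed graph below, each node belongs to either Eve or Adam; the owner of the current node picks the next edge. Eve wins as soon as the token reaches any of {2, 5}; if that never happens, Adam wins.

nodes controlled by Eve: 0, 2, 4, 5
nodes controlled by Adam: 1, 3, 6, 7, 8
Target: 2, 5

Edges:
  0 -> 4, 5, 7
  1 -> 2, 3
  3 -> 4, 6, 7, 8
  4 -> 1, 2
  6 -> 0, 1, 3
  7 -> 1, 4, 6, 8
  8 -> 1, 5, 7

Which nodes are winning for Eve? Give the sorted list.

0, 2, 4, 5

A0 = {2, 5}
A1: add {0, 4} — 0 (Eve) has 0→5; 4 (Eve) has 4→2.
A2 = A1; e.g. 1 (Adam) can still go to 3. Fixed point.
Eve's winning region = {0, 2, 4, 5}.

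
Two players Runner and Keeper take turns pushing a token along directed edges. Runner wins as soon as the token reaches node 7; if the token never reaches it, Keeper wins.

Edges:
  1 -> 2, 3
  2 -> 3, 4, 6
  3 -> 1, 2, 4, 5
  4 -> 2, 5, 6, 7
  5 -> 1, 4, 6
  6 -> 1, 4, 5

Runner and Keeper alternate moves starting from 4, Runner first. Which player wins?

Track states (vertex, player-to-move).
A0 = {(7,Runner), (7,Keeper)}
A1: add {(4,Runner)}.
(4,Runner) ∈ A1 ⇒ Runner forces the target.

Runner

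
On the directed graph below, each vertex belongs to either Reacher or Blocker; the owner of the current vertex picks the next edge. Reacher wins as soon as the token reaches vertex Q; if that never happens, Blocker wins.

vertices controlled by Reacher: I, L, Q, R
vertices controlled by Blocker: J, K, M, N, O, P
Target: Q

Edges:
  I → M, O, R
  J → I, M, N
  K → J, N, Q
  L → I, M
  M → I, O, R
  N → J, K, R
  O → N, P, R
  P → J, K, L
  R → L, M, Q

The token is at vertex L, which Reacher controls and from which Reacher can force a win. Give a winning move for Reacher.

A0 = {Q}
A1: add {R} — R (Reacher) has R→Q.
A2: add {I} — I (Reacher) has I→R.
A3: add {L} — L (Reacher) has L→I.
A4 = A3; e.g. J (Blocker) can still go to M. Fixed point.
From L, successor I is in the attractor (rank 2); the other successor M is not.

I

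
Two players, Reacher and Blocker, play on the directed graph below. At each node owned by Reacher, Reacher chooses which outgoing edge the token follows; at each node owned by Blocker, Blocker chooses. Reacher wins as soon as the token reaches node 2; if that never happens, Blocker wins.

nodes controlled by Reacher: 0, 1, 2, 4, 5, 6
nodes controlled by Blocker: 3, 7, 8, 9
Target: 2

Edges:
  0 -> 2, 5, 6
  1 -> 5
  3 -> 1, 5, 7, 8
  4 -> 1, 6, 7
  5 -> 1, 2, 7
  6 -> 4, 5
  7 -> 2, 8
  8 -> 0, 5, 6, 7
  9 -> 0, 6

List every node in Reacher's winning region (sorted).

0, 1, 2, 4, 5, 6, 9

A0 = {2}
A1: add {0, 5} — 0 (Reacher) has 0→2; 5 (Reacher) has 5→2.
A2: add {1, 6} — 1 (Reacher) has 1→5; 6 (Reacher) has 6→5.
A3: add {4, 9} — 4 (Reacher) has 4→1; 9 (Blocker): all of {0, 6} already in.
A4 = A3; e.g. 3 (Blocker) can still go to 7. Fixed point.
Reacher's winning region = {0, 1, 2, 4, 5, 6, 9}.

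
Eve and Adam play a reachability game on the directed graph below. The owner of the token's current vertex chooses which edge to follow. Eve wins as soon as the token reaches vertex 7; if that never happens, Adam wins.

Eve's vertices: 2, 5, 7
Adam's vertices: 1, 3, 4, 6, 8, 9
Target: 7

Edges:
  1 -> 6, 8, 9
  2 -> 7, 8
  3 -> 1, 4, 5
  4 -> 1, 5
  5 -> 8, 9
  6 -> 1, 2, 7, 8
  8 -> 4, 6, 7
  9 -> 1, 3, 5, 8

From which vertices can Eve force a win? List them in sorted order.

A0 = {7}
A1: add {2} — 2 (Eve) has 2→7.
A2 = A1; e.g. 1 (Adam) can still go to 6. Fixed point.
Eve's winning region = {2, 7}.

2, 7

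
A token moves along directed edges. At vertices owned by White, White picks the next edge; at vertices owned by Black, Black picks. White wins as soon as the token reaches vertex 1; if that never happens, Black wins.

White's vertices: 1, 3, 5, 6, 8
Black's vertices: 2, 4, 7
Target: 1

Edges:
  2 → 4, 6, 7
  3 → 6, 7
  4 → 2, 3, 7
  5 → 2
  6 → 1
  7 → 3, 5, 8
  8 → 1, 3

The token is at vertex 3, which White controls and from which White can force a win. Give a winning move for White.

A0 = {1}
A1: add {6, 8} — 6 (White) has 6→1; 8 (White) has 8→1.
A2: add {3} — 3 (White) has 3→6.
A3 = A2; e.g. 2 (Black) can still go to 4. Fixed point.
From 3, successor 6 is in the attractor (rank 1); the other successor 7 is not.

6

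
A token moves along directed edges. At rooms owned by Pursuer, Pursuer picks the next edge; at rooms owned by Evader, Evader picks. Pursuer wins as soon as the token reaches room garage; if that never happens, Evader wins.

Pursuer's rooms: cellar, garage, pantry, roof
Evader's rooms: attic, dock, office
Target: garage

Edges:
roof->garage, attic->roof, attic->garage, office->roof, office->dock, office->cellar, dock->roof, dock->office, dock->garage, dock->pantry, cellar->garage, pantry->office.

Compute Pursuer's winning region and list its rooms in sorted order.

A0 = {garage}
A1: add {cellar, roof} — roof (Pursuer) has roof→garage; cellar (Pursuer) has cellar→garage.
A2: add {attic} — attic (Evader): all of {roof, garage} already in.
A3 = A2; e.g. office (Evader) can still go to dock. Fixed point.
Pursuer's winning region = {attic, cellar, garage, roof}.

attic, cellar, garage, roof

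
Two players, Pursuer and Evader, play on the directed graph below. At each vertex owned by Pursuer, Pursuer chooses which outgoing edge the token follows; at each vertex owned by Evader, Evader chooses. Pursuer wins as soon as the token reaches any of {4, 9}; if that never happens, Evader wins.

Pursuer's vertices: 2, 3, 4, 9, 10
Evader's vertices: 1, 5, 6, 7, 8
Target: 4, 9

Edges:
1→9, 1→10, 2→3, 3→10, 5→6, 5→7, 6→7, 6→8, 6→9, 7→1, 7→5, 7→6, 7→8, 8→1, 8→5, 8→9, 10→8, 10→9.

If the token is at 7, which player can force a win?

Evader

A0 = {4, 9}
A1: add {10} — 10 (Pursuer) has 10→9.
A2: add {1, 3} — 1 (Evader): all of {9, 10} already in; 3 (Pursuer) has 3→10.
A3: add {2} — 2 (Pursuer) has 2→3.
A4 = A3; e.g. 5 (Evader) can still go to 6. Fixed point.
7 never enters the attractor, so Evader can avoid the target forever.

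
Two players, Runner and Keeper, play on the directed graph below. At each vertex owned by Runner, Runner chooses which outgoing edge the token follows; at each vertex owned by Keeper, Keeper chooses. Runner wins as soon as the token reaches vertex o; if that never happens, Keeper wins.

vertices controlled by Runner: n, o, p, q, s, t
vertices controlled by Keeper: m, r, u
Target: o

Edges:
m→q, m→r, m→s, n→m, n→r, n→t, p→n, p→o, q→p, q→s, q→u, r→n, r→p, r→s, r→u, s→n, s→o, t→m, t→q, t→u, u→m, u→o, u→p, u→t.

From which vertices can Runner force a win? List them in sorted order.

n, o, p, q, s, t

A0 = {o}
A1: add {p, s} — p (Runner) has p→o; s (Runner) has s→o.
A2: add {q} — q (Runner) has q→p.
A3: add {t} — t (Runner) has t→q.
A4: add {n} — n (Runner) has n→t.
A5 = A4; e.g. m (Keeper) can still go to r. Fixed point.
Runner's winning region = {n, o, p, q, s, t}.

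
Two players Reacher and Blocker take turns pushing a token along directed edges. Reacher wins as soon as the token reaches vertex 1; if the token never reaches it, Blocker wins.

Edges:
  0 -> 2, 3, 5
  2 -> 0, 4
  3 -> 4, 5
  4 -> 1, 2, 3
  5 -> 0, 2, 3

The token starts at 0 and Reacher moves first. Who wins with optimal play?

Track states (vertex, player-to-move).
A0 = {(1,Reacher), (1,Blocker)}
A1: add {(4,Reacher)}.
A2 = A1; e.g. (0,Reacher) stays out. (0,Reacher) never enters ⇒ Blocker avoids the target.

Blocker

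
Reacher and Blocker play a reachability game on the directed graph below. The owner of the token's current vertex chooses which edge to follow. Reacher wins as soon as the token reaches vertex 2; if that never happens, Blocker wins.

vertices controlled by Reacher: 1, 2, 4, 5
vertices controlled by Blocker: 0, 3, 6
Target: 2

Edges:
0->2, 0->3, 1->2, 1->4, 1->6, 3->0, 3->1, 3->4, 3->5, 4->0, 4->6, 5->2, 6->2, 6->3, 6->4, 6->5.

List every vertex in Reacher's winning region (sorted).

A0 = {2}
A1: add {1, 5} — 1 (Reacher) has 1→2; 5 (Reacher) has 5→2.
A2 = A1; e.g. 0 (Blocker) can still go to 3. Fixed point.
Reacher's winning region = {1, 2, 5}.

1, 2, 5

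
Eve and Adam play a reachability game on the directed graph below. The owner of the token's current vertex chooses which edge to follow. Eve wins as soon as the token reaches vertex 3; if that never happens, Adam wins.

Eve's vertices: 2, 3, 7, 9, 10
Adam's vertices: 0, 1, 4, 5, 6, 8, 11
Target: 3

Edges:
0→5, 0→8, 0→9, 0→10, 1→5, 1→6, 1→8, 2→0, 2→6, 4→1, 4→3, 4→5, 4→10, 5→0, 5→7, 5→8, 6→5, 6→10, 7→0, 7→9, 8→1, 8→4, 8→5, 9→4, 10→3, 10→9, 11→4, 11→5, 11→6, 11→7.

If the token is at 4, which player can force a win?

Adam

A0 = {3}
A1: add {10} — 10 (Eve) has 10→3.
A2 = A1; e.g. 0 (Adam) can still go to 5. Fixed point.
4 never enters the attractor, so Adam can avoid the target forever.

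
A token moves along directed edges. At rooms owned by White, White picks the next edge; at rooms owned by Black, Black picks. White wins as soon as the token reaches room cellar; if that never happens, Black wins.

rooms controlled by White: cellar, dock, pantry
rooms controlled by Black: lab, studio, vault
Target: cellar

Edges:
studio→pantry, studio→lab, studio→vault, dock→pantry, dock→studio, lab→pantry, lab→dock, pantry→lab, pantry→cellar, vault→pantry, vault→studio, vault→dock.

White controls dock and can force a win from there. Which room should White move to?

A0 = {cellar}
A1: add {pantry} — pantry (White) has pantry→cellar.
A2: add {dock} — dock (White) has dock→pantry.
A3: add {lab} — lab (Black): all of {pantry, dock} already in.
A4 = A3; e.g. studio (Black) can still go to vault. Fixed point.
From dock, successor pantry is in the attractor (rank 1); the other successor studio is not.

pantry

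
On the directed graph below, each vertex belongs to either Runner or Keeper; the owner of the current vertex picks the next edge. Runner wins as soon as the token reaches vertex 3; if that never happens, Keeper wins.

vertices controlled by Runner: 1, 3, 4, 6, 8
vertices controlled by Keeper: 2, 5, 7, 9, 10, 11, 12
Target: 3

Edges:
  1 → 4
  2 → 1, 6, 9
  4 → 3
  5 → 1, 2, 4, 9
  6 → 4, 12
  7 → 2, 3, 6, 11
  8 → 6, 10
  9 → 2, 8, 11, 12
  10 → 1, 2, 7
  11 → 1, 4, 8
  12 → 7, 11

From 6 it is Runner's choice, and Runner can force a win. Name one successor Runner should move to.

A0 = {3}
A1: add {4} — 4 (Runner) has 4→3.
A2: add {1, 6} — 1 (Runner) has 1→4; 6 (Runner) has 6→4.
A3: add {8} — 8 (Runner) has 8→6.
A4: add {11} — 11 (Keeper): all of {1, 4, 8} already in.
A5 = A4; e.g. 2 (Keeper) can still go to 9. Fixed point.
From 6, successor 4 is in the attractor (rank 1); the other successor 12 is not.

4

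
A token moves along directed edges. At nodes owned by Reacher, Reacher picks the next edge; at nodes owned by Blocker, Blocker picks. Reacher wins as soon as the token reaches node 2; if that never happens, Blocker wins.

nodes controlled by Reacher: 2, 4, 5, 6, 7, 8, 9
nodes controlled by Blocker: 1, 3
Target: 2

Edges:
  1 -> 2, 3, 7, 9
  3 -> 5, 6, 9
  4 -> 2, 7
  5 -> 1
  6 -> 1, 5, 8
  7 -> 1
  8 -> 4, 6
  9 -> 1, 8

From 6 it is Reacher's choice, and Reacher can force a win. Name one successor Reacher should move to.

A0 = {2}
A1: add {4} — 4 (Reacher) has 4→2.
A2: add {8} — 8 (Reacher) has 8→4.
A3: add {6, 9} — 6 (Reacher) has 6→8; 9 (Reacher) has 9→8.
A4 = A3; e.g. 1 (Blocker) can still go to 3. Fixed point.
From 6, successor 8 is in the attractor (rank 2); the other successors 1, 5 are not.

8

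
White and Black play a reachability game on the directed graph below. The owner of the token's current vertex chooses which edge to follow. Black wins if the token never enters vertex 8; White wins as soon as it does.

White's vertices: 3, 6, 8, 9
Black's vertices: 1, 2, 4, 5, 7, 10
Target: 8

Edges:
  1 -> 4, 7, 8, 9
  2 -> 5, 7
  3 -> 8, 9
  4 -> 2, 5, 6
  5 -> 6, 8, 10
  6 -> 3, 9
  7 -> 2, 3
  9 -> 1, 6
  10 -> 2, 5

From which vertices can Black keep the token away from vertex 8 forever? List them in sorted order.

1, 2, 4, 5, 7, 10

A0 = {8}
A1: add {3} — 3 (White) has 3→8.
A2: add {6} — 6 (White) has 6→3.
A3: add {9} — 9 (White) has 9→6.
A4 = A3; e.g. 1 (Black) can still go to 4. Fixed point.
White's attractor = {3, 6, 8, 9}; Black avoids the target exactly from the complement.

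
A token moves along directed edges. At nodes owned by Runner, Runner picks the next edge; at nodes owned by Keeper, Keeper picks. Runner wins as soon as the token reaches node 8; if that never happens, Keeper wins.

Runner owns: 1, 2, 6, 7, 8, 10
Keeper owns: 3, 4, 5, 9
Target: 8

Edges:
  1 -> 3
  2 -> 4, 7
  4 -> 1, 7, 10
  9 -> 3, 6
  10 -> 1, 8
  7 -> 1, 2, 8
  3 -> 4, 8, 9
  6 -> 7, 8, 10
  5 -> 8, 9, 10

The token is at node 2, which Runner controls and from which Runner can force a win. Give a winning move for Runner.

A0 = {8}
A1: add {6, 7, 10} — 6 (Runner) has 6→8; 7 (Runner) has 7→8; 10 (Runner) has 10→8.
A2: add {2} — 2 (Runner) has 2→7.
A3 = A2; e.g. 1 (Runner) has no edge into A2. Fixed point.
From 2, successor 7 is in the attractor (rank 1); the other successor 4 is not.

7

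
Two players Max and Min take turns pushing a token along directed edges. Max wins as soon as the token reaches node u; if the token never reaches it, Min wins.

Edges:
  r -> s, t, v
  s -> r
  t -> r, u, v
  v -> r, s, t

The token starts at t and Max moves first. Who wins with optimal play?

Track states (vertex, player-to-move).
A0 = {(u,Max), (u,Min)}
A1: add {(t,Max)}.
(t,Max) ∈ A1 ⇒ Max forces the target.

Max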